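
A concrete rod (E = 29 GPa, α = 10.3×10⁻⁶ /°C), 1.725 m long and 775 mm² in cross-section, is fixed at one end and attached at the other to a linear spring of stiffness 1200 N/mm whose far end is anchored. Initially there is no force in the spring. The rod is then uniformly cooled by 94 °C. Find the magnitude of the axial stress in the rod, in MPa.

σ ≈ 2.37 MPa (tensile)

Free thermal contraction: δ_free = αΔT L = 10.3×10⁻⁶ × 94 × 1725 = 1.67 mm.
With a force P in the spring, the elastic change of the rod is PL/(AE) and that of the spring is P/k; compatibility requires their sum to equal δ_free.
P [ L/(AE) + 1/k ] = δ_free → P [ 1725/(775×29×10³) + 1/(1200) ] = 1.67.
P = 1.67 / 0.0009101 = 1835 N.
σ = P/A = 1835/775 = 2.368 MPa.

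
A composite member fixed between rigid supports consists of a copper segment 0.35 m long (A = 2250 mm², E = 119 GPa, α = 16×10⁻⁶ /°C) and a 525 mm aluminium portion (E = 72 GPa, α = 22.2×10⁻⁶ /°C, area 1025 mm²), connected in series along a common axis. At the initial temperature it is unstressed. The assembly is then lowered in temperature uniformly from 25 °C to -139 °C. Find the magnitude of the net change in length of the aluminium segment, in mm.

|ΔL| ≈ 0.479 mm

Free thermal contraction of the whole bar: Σ αᵢΔT Lᵢ = 16×10⁻⁶×164×350 + 22.2×10⁻⁶×164×525 = 2.83 mm.
Since the ends are fixed, an axial force P builds up, equal in every segment, with P · Σ Lᵢ/(AᵢEᵢ) = δ_free.
Σ Lᵢ/(AᵢEᵢ) = 350/(2250×119×10³) + 525/(1025×72×10³) = 8.421×10⁻⁶ mm/N.
Hence P = δ_free / Σ(L/AE) = 2.83/8.421×10⁻⁶ = 336 kN (tensile).
For the aluminium segment, free thermal change = 22.2×10⁻⁶×164×525 = 1.911 mm and elastic change from P = 336000×525/(1025×72×10³) = 2.391 mm; these oppose, so the net change is 0.479 mm (segment lengthens).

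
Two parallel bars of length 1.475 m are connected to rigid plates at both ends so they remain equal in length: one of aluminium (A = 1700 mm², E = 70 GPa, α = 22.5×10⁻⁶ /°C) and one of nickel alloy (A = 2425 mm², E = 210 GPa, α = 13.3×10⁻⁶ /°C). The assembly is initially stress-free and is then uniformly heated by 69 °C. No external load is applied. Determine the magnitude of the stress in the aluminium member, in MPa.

The aluminium has the larger α, so on heating it would change length more than the nickel alloy if both were free. The rigid plates force a common final length, so the aluminium is put into compression and the nickel alloy into tension, with equal and opposite forces P (no external load).
Compatibility of the two members (thermal + elastic change equal): (α₁ − α₂)ΔT = P·[1/(A₁E₁) + 1/(A₂E₂)].
|α₁ − α₂|·ΔT = 9.2×10⁻⁶ × 69 = 0.0006348.
1/(A₁E₁) + 1/(A₂E₂) = 1/(1700×70×10³) + 1/(2425×210×10³) = 1.037×10⁻⁸ N⁻¹.
So P = 0.0006348 / 1.037×10⁻⁸ = 61.23 kN.
σ_{aluminium} = P/A₁ = 61230/1700 = 36.02 MPa, compressive.

σ ≈ 36 MPa (compressive)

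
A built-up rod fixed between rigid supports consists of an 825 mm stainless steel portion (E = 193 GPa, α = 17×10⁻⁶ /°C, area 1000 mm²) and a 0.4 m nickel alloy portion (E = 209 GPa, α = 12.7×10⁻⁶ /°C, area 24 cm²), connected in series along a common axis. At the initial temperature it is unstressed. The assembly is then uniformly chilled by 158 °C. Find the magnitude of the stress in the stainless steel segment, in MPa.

σ ≈ 595 MPa (tensile)

If the supports were absent, the total length change would be Σ αᵢΔT Lᵢ = 17×10⁻⁶×158×825 + 12.7×10⁻⁶×158×400 = 3.019 mm.
The walls prevent any net length change, so an axial force P (same in every segment) develops. Compatibility: P · Σ Lᵢ/(AᵢEᵢ) = δ_free.
The series flexibility is Σ Lᵢ/(AᵢEᵢ) = 825/(1000×193×10³) + 400/(2400×209×10³) = 5.072×10⁻⁶ mm/N.
So P = 3.019 / 5.072×10⁻⁶ = 595.1 kN, tensile.
σ_{stainless steel} = P / A = 595100 / 1000 = 595.1 MPa.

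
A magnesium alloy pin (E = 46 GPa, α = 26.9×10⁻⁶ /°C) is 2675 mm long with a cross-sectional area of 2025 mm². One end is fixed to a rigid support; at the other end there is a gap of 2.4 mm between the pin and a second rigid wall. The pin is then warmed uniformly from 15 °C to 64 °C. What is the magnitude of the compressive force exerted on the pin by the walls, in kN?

P ≈ 39.2 kN

Free thermal elongation = αΔT L = 26.9×10⁻⁶ × 49 × 2675 = 3.526 mm.
This exceeds the 2.4 mm gap, so the wall pushes back. The portion of expansion that must be recovered elastically is δ_free − gap = 3.526 − 2.4 = 1.126 mm.
That suppressed elongation corresponds to σ = E·Δ/L = 46×10³ × 1.126/2675 = 19.36 MPa.
P = σA = 19.36 × 2025 = 39.21 kN.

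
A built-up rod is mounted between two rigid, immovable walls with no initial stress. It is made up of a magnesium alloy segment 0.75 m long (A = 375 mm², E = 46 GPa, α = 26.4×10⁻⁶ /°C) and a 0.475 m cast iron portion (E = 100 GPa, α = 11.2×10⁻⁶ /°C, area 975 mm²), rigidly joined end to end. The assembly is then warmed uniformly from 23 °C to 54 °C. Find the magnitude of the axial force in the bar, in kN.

If the supports were absent, the total length change would be Σ αᵢΔT Lᵢ = 26.4×10⁻⁶×31×750 + 11.2×10⁻⁶×31×475 = 0.7787 mm.
The walls prevent any net length change, so an axial force P (same in every segment) develops. Compatibility: P · Σ Lᵢ/(AᵢEᵢ) = δ_free.
Σ Lᵢ/(AᵢEᵢ) = 750/(375×46×10³) + 475/(975×100×10³) = 4.835×10⁻⁵ mm/N.
Hence P = δ_free / Σ(L/AE) = 0.7787/4.835×10⁻⁵ = 16.11 kN (compressive).

P ≈ 16.1 kN (compressive)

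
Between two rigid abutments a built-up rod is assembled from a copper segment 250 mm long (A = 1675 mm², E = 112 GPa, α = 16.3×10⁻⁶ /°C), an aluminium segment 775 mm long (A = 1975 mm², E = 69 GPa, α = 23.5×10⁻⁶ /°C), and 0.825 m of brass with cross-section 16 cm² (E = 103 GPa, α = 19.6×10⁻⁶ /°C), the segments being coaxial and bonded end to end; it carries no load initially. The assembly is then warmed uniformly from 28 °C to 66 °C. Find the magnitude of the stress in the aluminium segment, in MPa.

If the supports were absent, the total length change would be Σ αᵢΔT Lᵢ = 16.3×10⁻⁶×38×250 + 23.5×10⁻⁶×38×775 + 19.6×10⁻⁶×38×825 = 1.461 mm.
The rigid supports impose zero overall length change; the single axial force P common to all segments must satisfy P Σ Lᵢ/(AᵢEᵢ) = δ_free.
Σ Lᵢ/(AᵢEᵢ) = 250/(1675×112×10³) + 775/(1975×69×10³) + 825/(1600×103×10³) = 1.203×10⁻⁵ mm/N.
Hence P = δ_free / Σ(L/AE) = 1.461/1.203×10⁻⁵ = 121.5 kN (compressive).
σ_{aluminium} = P / A = 121500 / 1975 = 61.53 MPa.

σ ≈ 61.5 MPa (compressive)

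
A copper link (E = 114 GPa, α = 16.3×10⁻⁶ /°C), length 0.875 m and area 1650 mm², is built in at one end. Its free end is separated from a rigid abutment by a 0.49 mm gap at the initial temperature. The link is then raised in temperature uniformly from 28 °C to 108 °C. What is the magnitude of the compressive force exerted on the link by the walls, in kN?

Unrestrained expansion: δ_free = αΔT L = 16.3×10⁻⁶ × 80 × 875 = 1.141 mm.
After closing the 0.49 mm clearance, 1.141 − 0.49 = 0.651 mm of expansion remains to be suppressed by the wall.
That suppressed elongation corresponds to σ = E·Δ/L = 114×10³ × 0.651/875 = 84.82 MPa.
Force on the wall = σA = 84.82 × 1650 mm² = 139.9 kN.

P ≈ 140 kN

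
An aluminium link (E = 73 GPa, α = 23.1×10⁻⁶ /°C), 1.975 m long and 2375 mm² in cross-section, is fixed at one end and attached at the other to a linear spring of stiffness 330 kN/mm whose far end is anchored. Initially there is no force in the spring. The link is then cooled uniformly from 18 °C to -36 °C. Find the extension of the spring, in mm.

The unrestrained thermal change is αΔT L = 23.1×10⁻⁶ × 54 × 1975 = 2.464 mm.
With a force P in the spring, the elastic change of the link is PL/(AE) and that of the spring is P/k; compatibility requires their sum to equal δ_free.
P [ L/(AE) + 1/k ] = δ_free → P [ 1975/(2375×73×10³) + 1/(330×10³) ] = 2.464.
P = 2.464 / 1.442×10⁻⁵ = 170800 N.
Spring extension = P/k = 170800/(330×10³) = 0.5177 mm.

δ ≈ 0.518 mm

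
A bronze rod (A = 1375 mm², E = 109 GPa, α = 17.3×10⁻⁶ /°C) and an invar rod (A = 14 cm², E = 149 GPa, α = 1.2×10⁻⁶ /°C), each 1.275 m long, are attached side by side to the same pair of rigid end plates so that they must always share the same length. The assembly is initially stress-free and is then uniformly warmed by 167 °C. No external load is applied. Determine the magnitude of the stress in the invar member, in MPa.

Both members must finish at the same length. With the larger α, the bronze tends to over-expand; the plates restrain it, putting the bronze in compression and the invar in tension. With no external load the two internal forces are equal and opposite, magnitude P.
Equating the net (thermal + elastic) strains gives |α₁ − α₂|·ΔT = P·[1/(A₁E₁) + 1/(A₂E₂)].
|α₁ − α₂|·ΔT = 16.1×10⁻⁶ × 167 = 0.002689.
1/(A₁E₁) + 1/(A₂E₂) = 1/(1375×109×10³) + 1/(1400×149×10³) = 1.147×10⁻⁸ N⁻¹.
So P = 0.002689 / 1.147×10⁻⁸ = 234.5 kN.
σ_{invar} = P/A₂ = 234500/1400 = 167.5 MPa, tensile.

σ ≈ 167 MPa (tensile)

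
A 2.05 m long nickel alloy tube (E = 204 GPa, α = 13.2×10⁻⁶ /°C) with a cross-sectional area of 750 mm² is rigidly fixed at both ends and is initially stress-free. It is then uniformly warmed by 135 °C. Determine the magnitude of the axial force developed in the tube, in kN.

The ends cannot move, so σ = EαΔT = 204×10³ × 13.2×10⁻⁶ × 135 = 363.5 MPa.
Then P = σA = 363.5 × 750 mm² = 272.6 kN, compressive.

P ≈ 273 kN (compressive)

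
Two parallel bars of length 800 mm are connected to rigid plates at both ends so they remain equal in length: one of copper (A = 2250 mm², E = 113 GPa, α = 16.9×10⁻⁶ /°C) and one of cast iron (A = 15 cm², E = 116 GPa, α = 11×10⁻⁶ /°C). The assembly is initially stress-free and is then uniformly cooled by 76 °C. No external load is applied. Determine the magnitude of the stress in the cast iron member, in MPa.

σ ≈ 30.9 MPa (compressive)

Both members must finish at the same length. With the larger α, the copper tends to over-contract; the plates restrain it, putting the copper in tension and the cast iron in compression. With no external load the two internal forces are equal and opposite, magnitude P.
Setting the final lengths equal and cancelling L: (α₁ − α₂)ΔT = P/(A₁E₁) + P/(A₂E₂).
|α₁ − α₂|·ΔT = 5.9×10⁻⁶ × 76 = 0.0004484.
1/(A₁E₁) + 1/(A₂E₂) = 1/(2250×113×10³) + 1/(1500×116×10³) = 9.68×10⁻⁹ N⁻¹.
P = 0.0004484 / 9.68×10⁻⁹ = 46320 N = 46.32 kN.
σ_{cast iron} = P/A₂ = 46320/1500 = 30.88 MPa, compressive.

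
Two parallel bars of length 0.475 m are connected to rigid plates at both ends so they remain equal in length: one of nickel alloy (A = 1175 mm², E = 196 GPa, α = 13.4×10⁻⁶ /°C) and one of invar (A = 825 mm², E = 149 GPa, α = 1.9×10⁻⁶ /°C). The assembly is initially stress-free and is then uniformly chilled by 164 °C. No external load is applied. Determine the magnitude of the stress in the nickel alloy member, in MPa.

Both members must finish at the same length. With the larger α, the nickel alloy tends to over-contract; the plates restrain it, putting the nickel alloy in tension and the invar in compression. With no external load the two internal forces are equal and opposite, magnitude P.
Compatibility of the two members (thermal + elastic change equal): (α₁ − α₂)ΔT = P·[1/(A₁E₁) + 1/(A₂E₂)].
|α₁ − α₂|·ΔT = 11.5×10⁻⁶ × 164 = 0.001886.
1/(A₁E₁) + 1/(A₂E₂) = 1/(1175×196×10³) + 1/(825×149×10³) = 1.248×10⁻⁸ N⁻¹.
So P = 0.001886 / 1.248×10⁻⁸ = 151.2 kN.
σ_{nickel alloy} = P/A₁ = 151200/1175 = 128.6 MPa, tensile.

σ ≈ 129 MPa (tensile)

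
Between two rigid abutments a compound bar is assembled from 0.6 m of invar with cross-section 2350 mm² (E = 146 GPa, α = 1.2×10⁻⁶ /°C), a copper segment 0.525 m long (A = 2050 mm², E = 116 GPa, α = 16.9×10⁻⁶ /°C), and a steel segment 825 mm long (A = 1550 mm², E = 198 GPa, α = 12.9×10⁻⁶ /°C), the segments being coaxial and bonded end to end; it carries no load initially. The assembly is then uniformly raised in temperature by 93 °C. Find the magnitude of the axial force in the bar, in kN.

P ≈ 283 kN (compressive)

If the supports were absent, the total length change would be Σ αᵢΔT Lᵢ = 1.2×10⁻⁶×93×600 + 16.9×10⁻⁶×93×525 + 12.9×10⁻⁶×93×825 = 1.882 mm.
Since the ends are fixed, an axial force P builds up, equal in every segment, with P · Σ Lᵢ/(AᵢEᵢ) = δ_free.
Σ Lᵢ/(AᵢEᵢ) = 600/(2350×146×10³) + 525/(2050×116×10³) + 825/(1550×198×10³) = 6.645×10⁻⁶ mm/N.
P = 1.882 / 6.645×10⁻⁶ = 283200 N = 283.2 kN, compressive.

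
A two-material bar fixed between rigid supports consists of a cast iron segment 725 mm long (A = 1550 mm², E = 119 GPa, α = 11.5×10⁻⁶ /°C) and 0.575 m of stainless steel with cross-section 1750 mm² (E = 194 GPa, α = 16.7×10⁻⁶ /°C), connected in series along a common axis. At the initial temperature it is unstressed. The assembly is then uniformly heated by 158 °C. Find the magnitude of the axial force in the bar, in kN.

With the walls removed the bar would change length by δ_free = Σ αᵢΔT Lᵢ = 11.5×10⁻⁶×158×725 + 16.7×10⁻⁶×158×575 = 2.835 mm.
The walls prevent any net length change, so an axial force P (same in every segment) develops. Compatibility: P · Σ Lᵢ/(AᵢEᵢ) = δ_free.
Σ Lᵢ/(AᵢEᵢ) = 725/(1550×119×10³) + 575/(1750×194×10³) = 5.624×10⁻⁶ mm/N.
P = 2.835 / 5.624×10⁻⁶ = 504000 N = 504 kN, compressive.

P ≈ 504 kN (compressive)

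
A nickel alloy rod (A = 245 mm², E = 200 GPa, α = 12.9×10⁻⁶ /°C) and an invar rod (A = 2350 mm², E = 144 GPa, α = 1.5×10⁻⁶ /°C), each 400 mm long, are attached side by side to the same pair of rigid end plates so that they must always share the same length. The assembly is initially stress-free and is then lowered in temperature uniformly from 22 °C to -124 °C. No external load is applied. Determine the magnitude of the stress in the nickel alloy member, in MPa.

σ ≈ 291 MPa (tensile)

Equilibrium of a rigid end plate with no external load gives equal and opposite internal forces ±P in the two members. Since α_{nickel alloy} > α_{invar}, cooling drives the nickel alloy into tension and the invar into compression.
Compatibility of the two members (thermal + elastic change equal): (α₁ − α₂)ΔT = P·[1/(A₁E₁) + 1/(A₂E₂)].
|α₁ − α₂|·ΔT = 11.4×10⁻⁶ × 146 = 0.001664.
1/(A₁E₁) + 1/(A₂E₂) = 1/(245×200×10³) + 1/(2350×144×10³) = 2.336×10⁻⁸ N⁻¹.
P = 0.001664 / 2.336×10⁻⁸ = 71240 N = 71.24 kN.
σ_{nickel alloy} = P/A₁ = 71240/245 = 290.8 MPa, tensile.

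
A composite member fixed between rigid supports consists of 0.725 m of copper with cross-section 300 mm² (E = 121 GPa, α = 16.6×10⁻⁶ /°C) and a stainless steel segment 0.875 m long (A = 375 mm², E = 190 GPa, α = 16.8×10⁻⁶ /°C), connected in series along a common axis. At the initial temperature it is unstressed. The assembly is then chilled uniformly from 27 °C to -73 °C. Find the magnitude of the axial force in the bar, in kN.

Free thermal contraction of the whole bar: Σ αᵢΔT Lᵢ = 16.6×10⁻⁶×100×725 + 16.8×10⁻⁶×100×875 = 2.673 mm.
The rigid supports impose zero overall length change; the single axial force P common to all segments must satisfy P Σ Lᵢ/(AᵢEᵢ) = δ_free.
The series flexibility is Σ Lᵢ/(AᵢEᵢ) = 725/(300×121×10³) + 875/(375×190×10³) = 3.225×10⁻⁵ mm/N.
So P = 2.673 / 3.225×10⁻⁵ = 82.89 kN, tensile.

P ≈ 82.9 kN (tensile)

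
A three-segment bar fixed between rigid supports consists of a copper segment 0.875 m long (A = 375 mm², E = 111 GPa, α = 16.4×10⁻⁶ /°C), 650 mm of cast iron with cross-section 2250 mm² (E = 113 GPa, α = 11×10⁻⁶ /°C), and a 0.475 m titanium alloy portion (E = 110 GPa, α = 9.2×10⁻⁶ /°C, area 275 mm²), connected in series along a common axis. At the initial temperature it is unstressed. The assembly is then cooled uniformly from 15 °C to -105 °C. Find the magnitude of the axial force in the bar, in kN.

If the supports were absent, the total length change would be Σ αᵢΔT Lᵢ = 16.4×10⁻⁶×120×875 + 11×10⁻⁶×120×650 + 9.2×10⁻⁶×120×475 = 3.104 mm.
The rigid supports impose zero overall length change; the single axial force P common to all segments must satisfy P Σ Lᵢ/(AᵢEᵢ) = δ_free.
Σ Lᵢ/(AᵢEᵢ) = 875/(375×111×10³) + 650/(2250×113×10³) + 475/(275×110×10³) = 3.928×10⁻⁵ mm/N.
P = 3.104 / 3.928×10⁻⁵ = 79030 N = 79.03 kN, tensile.

P ≈ 79 kN (tensile)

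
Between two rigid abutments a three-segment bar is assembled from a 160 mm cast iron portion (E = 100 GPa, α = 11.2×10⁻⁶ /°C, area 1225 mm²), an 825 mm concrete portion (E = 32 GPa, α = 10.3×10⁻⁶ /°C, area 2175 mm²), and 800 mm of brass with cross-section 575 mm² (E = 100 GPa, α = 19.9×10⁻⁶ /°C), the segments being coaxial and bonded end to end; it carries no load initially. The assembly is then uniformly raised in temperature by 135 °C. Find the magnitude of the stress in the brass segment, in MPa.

σ ≈ 227 MPa (compressive)

With the walls removed the bar would change length by δ_free = Σ αᵢΔT Lᵢ = 11.2×10⁻⁶×135×160 + 10.3×10⁻⁶×135×825 + 19.9×10⁻⁶×135×800 = 3.538 mm.
The walls prevent any net length change, so an axial force P (same in every segment) develops. Compatibility: P · Σ Lᵢ/(AᵢEᵢ) = δ_free.
The series flexibility is Σ Lᵢ/(AᵢEᵢ) = 160/(1225×100×10³) + 825/(2175×32×10³) + 800/(575×100×10³) = 2.707×10⁻⁵ mm/N.
So P = 3.538 / 2.707×10⁻⁵ = 130.7 kN, compressive.
σ_{brass} = P / A = 130700 / 575 = 227.3 MPa.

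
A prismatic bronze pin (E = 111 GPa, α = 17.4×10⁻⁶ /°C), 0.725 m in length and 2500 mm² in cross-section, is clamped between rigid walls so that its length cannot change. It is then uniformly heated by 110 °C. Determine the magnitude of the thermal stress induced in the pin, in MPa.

σ ≈ 212 MPa (compressive)

Because both ends are immovable the net strain is zero, and the suppressed thermal strain is αΔT = 17.4×10⁻⁶ × 110 = 1914×10⁻⁶.
σ = EαΔT = 111×10³ × 17.4×10⁻⁶ × 110 = 212.5 MPa (compressive; the pin is trying to expand).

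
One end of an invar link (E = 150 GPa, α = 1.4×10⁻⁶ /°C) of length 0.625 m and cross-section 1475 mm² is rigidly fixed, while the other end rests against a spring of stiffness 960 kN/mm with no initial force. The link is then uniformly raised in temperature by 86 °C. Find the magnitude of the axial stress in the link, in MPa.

σ ≈ 13.2 MPa (compressive)

If the spring were absent the link would lengthen by αΔT L = 1.4×10⁻⁶ × 86 × 625 = 0.07525 mm.
Let P be the compressive force at the spring. The link shortens elastically by PL/(AE) and the spring compresses by P/k; together these equal δ_free.
P [ L/(AE) + 1/k ] = δ_free → P [ 625/(1475×150×10³) + 1/(960×10³) ] = 0.07525.
P = 0.07525 / 3.867×10⁻⁶ = 19460 N.
σ = P/A = 19460/1475 = 13.19 MPa.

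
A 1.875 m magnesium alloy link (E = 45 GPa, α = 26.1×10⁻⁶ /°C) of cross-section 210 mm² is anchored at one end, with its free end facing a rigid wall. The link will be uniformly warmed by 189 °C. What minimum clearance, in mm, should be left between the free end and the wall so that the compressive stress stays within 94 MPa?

Free expansion if unrestrained: δ_free = αΔT L = 26.1×10⁻⁶ × 189 × 1875 = 9.249 mm.
A stress of 94 MPa corresponds to the wall pushing the link back by σL/E = 94×1875/(45×10³) = 3.917 mm.
So the gap has to take up the difference, g_min = δ_free − σL/E = 9.249 − 3.917 = 5.333 mm.

g ≈ 5.33 mm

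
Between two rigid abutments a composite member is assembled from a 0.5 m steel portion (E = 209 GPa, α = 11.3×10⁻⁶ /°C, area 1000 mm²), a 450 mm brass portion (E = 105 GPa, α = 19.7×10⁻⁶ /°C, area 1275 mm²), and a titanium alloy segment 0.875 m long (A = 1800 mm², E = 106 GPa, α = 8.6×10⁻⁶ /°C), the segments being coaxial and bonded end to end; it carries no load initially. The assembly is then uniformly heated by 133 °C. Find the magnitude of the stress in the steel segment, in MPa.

σ ≈ 284 MPa (compressive)

With the walls removed the bar would change length by δ_free = Σ αᵢΔT Lᵢ = 11.3×10⁻⁶×133×500 + 19.7×10⁻⁶×133×450 + 8.6×10⁻⁶×133×875 = 2.931 mm.
The rigid supports impose zero overall length change; the single axial force P common to all segments must satisfy P Σ Lᵢ/(AᵢEᵢ) = δ_free.
The series flexibility is Σ Lᵢ/(AᵢEᵢ) = 500/(1000×209×10³) + 450/(1275×105×10³) + 875/(1800×106×10³) = 1.034×10⁻⁵ mm/N.
So P = 2.931 / 1.034×10⁻⁵ = 283.5 kN, compressive.
σ_{steel} = P / A = 283500 / 1000 = 283.5 MPa.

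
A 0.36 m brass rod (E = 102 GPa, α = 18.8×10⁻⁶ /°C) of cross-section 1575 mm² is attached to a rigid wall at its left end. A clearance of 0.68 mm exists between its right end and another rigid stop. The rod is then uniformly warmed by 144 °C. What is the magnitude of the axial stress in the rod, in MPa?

Free thermal elongation = αΔT L = 18.8×10⁻⁶ × 144 × 360 = 0.9746 mm.
After closing the 0.68 mm clearance, 0.9746 − 0.68 = 0.2946 mm of expansion remains to be suppressed by the wall.
That suppressed elongation corresponds to σ = E·Δ/L = 102×10³ × 0.2946/360 = 83.47 MPa.

σ ≈ 83.5 MPa (compressive)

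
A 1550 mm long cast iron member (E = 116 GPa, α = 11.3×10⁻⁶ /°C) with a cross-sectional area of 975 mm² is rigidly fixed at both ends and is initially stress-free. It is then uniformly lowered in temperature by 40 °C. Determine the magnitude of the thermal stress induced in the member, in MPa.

σ ≈ 52.4 MPa (tensile)

Because both ends are immovable the net strain is zero, and the suppressed thermal strain is αΔT = 11.3×10⁻⁶ × 40 = 452×10⁻⁶.
The stress required to suppress this strain is σ = Eε = 116×10³ × 452×10⁻⁶ = 52.43 MPa, tensile since the member is trying to contract.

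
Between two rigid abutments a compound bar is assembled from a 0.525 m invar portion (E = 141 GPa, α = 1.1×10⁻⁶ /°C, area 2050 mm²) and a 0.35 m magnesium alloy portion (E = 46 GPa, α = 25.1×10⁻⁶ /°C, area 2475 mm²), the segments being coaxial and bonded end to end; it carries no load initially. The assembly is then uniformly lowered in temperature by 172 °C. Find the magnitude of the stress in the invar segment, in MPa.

σ ≈ 161 MPa (tensile)

Free thermal contraction of the whole bar: Σ αᵢΔT Lᵢ = 1.1×10⁻⁶×172×525 + 25.1×10⁻⁶×172×350 = 1.61 mm.
The walls prevent any net length change, so an axial force P (same in every segment) develops. Compatibility: P · Σ Lᵢ/(AᵢEᵢ) = δ_free.
Σ Lᵢ/(AᵢEᵢ) = 525/(2050×141×10³) + 350/(2475×46×10³) = 4.891×10⁻⁶ mm/N.
Hence P = δ_free / Σ(L/AE) = 1.61/4.891×10⁻⁶ = 329.3 kN (tensile).
σ_{invar} = P / A = 329300 / 2050 = 160.6 MPa.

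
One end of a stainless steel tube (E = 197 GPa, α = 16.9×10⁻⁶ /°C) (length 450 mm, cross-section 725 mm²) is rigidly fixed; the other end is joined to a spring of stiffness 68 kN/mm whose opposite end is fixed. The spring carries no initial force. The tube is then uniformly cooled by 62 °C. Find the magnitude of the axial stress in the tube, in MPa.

σ ≈ 36.4 MPa (tensile)

The unrestrained thermal change is αΔT L = 16.9×10⁻⁶ × 62 × 450 = 0.4715 mm.
With a force P in the spring, the elastic change of the tube is PL/(AE) and that of the spring is P/k; compatibility requires their sum to equal δ_free.
P [ L/(AE) + 1/k ] = δ_free → P [ 450/(725×197×10³) + 1/(68×10³) ] = 0.4715.
P = 0.4715 / 1.786×10⁻⁵ = 26410 N.
σ = P/A = 26410/725 = 36.42 MPa.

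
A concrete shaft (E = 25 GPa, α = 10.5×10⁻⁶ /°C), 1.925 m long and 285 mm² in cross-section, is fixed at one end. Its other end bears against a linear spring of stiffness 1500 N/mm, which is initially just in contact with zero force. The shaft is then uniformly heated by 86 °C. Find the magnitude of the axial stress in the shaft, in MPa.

σ ≈ 6.51 MPa (compressive)

The unrestrained thermal change is αΔT L = 10.5×10⁻⁶ × 86 × 1925 = 1.738 mm.
With a force P in the spring, the elastic change of the shaft is PL/(AE) and that of the spring is P/k; compatibility requires their sum to equal δ_free.
P [ L/(AE) + 1/k ] = δ_free → P [ 1925/(285×25×10³) + 1/(1500) ] = 1.738.
P = 1.738 / 0.0009368 = 1855 N.
σ = P/A = 1855/285 = 6.51 MPa.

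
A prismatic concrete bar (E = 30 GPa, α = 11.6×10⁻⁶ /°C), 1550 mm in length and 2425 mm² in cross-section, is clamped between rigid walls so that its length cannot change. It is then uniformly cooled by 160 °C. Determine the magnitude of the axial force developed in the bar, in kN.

Full restraint means ε = 0, so the stress is σ = EαΔT = 30×10³ × 11.6×10⁻⁶ × 160 = 55.68 MPa.
Then P = σA = 55.68 × 2425 mm² = 135 kN, tensile.

P ≈ 135 kN (tensile)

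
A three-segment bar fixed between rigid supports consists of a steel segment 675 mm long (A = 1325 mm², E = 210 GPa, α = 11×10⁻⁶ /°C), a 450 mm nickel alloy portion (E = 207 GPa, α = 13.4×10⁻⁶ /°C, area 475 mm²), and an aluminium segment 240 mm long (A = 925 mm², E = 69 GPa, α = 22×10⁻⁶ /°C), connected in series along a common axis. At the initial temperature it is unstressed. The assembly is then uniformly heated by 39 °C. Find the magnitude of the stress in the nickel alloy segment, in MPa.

With the walls removed the bar would change length by δ_free = Σ αᵢΔT Lᵢ = 11×10⁻⁶×39×675 + 13.4×10⁻⁶×39×450 + 22×10⁻⁶×39×240 = 0.7307 mm.
Since the ends are fixed, an axial force P builds up, equal in every segment, with P · Σ Lᵢ/(AᵢEᵢ) = δ_free.
The series flexibility is Σ Lᵢ/(AᵢEᵢ) = 675/(1325×210×10³) + 450/(475×207×10³) + 240/(925×69×10³) = 1.076×10⁻⁵ mm/N.
So P = 0.7307 / 1.076×10⁻⁵ = 67.89 kN, compressive.
σ_{nickel alloy} = P / A = 67890 / 475 = 142.9 MPa.

σ ≈ 143 MPa (compressive)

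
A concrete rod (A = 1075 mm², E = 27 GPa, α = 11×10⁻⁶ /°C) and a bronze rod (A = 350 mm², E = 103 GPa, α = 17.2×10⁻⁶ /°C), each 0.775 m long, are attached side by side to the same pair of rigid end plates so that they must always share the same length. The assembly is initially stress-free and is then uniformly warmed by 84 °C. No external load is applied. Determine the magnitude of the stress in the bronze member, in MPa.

σ ≈ 23.9 MPa (compressive)

Equilibrium of a rigid end plate with no external load gives equal and opposite internal forces ±P in the two members. Since α_{bronze} > α_{concrete}, heating drives the bronze into compression and the concrete into tension.
Compatibility of the two members (thermal + elastic change equal): (α₁ − α₂)ΔT = P·[1/(A₁E₁) + 1/(A₂E₂)].
|α₁ − α₂|·ΔT = 6.2×10⁻⁶ × 84 = 0.0005208.
1/(A₁E₁) + 1/(A₂E₂) = 1/(1075×27×10³) + 1/(350×103×10³) = 6.219×10⁻⁸ N⁻¹.
P = 0.0005208 / 6.219×10⁻⁸ = 8374 N = 8.374 kN.
σ_{bronze} = P/A₂ = 8374/350 = 23.93 MPa, compressive.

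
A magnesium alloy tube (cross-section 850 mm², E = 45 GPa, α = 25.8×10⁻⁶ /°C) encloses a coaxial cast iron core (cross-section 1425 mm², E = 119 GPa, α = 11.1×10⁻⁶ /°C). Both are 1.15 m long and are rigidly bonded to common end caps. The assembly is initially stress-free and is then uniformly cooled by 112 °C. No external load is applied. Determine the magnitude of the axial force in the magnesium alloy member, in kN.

The magnesium alloy has the larger α, so on cooling it would change length more than the cast iron if both were free. The rigid plates force a common final length, so the magnesium alloy is put into tension and the cast iron into compression, with equal and opposite forces P (no external load).
Setting the final lengths equal and cancelling L: (α₁ − α₂)ΔT = P/(A₁E₁) + P/(A₂E₂).
|α₁ − α₂|·ΔT = 14.7×10⁻⁶ × 112 = 0.001646.
1/(A₁E₁) + 1/(A₂E₂) = 1/(850×45×10³) + 1/(1425×119×10³) = 3.204×10⁻⁸ N⁻¹.
P = 0.001646 / 3.204×10⁻⁸ = 51380 N = 51.38 kN.

P ≈ 51.4 kN (tensile in the magnesium alloy)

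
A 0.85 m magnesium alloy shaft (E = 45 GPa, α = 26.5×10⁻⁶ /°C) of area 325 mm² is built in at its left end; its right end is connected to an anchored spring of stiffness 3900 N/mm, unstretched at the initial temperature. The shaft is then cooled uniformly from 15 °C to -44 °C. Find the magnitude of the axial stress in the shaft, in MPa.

If the spring were absent the shaft would shorten by αΔT L = 26.5×10⁻⁶ × 59 × 850 = 1.329 mm.
With a force P in the spring, the elastic change of the shaft is PL/(AE) and that of the spring is P/k; compatibility requires their sum to equal δ_free.
So P = δ_free / [L/(AE) + 1/k] = 1.329 / [ 850/(325×45×10³) + 1/(3900) ].
P = 1.329 / 0.0003145 = 4225 N.
σ = P/A = 4225/325 = 13 MPa.

σ ≈ 13 MPa (tensile)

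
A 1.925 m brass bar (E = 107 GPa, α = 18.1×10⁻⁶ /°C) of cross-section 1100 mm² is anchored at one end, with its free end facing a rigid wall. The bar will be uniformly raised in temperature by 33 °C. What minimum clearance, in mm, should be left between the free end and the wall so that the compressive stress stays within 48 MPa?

g ≈ 0.286 mm

Free expansion if unrestrained: δ_free = αΔT L = 18.1×10⁻⁶ × 33 × 1925 = 1.15 mm.
At the allowable stress the elastic shortening the wall may impose is σL/E = 48 × 1925 / (107×10³) = 0.8636 mm.
The gap must absorb the remainder: g_min = 1.15 − 0.8636 = 0.2863 mm.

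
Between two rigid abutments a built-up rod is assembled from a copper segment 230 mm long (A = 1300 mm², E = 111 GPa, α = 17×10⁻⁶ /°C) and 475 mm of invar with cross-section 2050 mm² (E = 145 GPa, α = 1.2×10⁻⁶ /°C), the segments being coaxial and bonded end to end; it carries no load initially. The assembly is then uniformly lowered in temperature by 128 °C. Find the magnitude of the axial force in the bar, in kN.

P ≈ 180 kN (tensile)

With the walls removed the bar would change length by δ_free = Σ αᵢΔT Lᵢ = 17×10⁻⁶×128×230 + 1.2×10⁻⁶×128×475 = 0.5734 mm.
Since the ends are fixed, an axial force P builds up, equal in every segment, with P · Σ Lᵢ/(AᵢEᵢ) = δ_free.
Σ Lᵢ/(AᵢEᵢ) = 230/(1300×111×10³) + 475/(2050×145×10³) = 3.192×10⁻⁶ mm/N.
Hence P = δ_free / Σ(L/AE) = 0.5734/3.192×10⁻⁶ = 179.7 kN (tensile).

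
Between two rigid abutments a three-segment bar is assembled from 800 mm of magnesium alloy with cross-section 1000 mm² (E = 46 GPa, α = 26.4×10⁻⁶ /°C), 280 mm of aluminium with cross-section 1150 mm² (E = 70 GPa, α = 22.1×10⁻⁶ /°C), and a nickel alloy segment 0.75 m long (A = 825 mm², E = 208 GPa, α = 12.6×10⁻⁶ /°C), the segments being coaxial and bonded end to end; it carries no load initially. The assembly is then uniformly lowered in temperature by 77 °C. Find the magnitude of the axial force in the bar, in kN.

If the supports were absent, the total length change would be Σ αᵢΔT Lᵢ = 26.4×10⁻⁶×77×800 + 22.1×10⁻⁶×77×280 + 12.6×10⁻⁶×77×750 = 2.83 mm.
The walls prevent any net length change, so an axial force P (same in every segment) develops. Compatibility: P · Σ Lᵢ/(AᵢEᵢ) = δ_free.
Σ Lᵢ/(AᵢEᵢ) = 800/(1000×46×10³) + 280/(1150×70×10³) + 750/(825×208×10³) = 2.524×10⁻⁵ mm/N.
P = 2.83 / 2.524×10⁻⁵ = 112100 N = 112.1 kN, tensile.

P ≈ 112 kN (tensile)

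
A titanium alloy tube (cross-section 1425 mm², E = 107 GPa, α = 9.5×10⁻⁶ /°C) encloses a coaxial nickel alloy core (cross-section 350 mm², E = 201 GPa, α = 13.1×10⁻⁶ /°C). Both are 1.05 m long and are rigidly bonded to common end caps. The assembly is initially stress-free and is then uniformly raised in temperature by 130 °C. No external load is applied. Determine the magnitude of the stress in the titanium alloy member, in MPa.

σ ≈ 15.8 MPa (tensile)

The nickel alloy has the larger α, so on heating it would change length more than the titanium alloy if both were free. The rigid plates force a common final length, so the nickel alloy is put into compression and the titanium alloy into tension, with equal and opposite forces P (no external load).
Equating the net (thermal + elastic) strains gives |α₁ − α₂|·ΔT = P·[1/(A₁E₁) + 1/(A₂E₂)].
|α₁ − α₂|·ΔT = 3.6×10⁻⁶ × 130 = 0.000468.
1/(A₁E₁) + 1/(A₂E₂) = 1/(1425×107×10³) + 1/(350×201×10³) = 2.077×10⁻⁸ N⁻¹.
P = 0.000468 / 2.077×10⁻⁸ = 22530 N = 22.53 kN.
σ_{titanium alloy} = P/A₁ = 22530/1425 = 15.81 MPa, tensile.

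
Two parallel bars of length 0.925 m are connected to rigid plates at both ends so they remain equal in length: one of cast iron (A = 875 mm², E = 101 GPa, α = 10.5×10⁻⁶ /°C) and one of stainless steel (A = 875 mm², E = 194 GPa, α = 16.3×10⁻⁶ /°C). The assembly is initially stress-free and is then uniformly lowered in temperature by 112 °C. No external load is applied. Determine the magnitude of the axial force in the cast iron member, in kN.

P ≈ 37.8 kN (compressive in the cast iron)

The stainless steel has the larger α, so on cooling it would change length more than the cast iron if both were free. The rigid plates force a common final length, so the stainless steel is put into tension and the cast iron into compression, with equal and opposite forces P (no external load).
Setting the final lengths equal and cancelling L: (α₁ − α₂)ΔT = P/(A₁E₁) + P/(A₂E₂).
|α₁ − α₂|·ΔT = 5.8×10⁻⁶ × 112 = 0.0006496.
1/(A₁E₁) + 1/(A₂E₂) = 1/(875×101×10³) + 1/(875×194×10³) = 1.721×10⁻⁸ N⁻¹.
So P = 0.0006496 / 1.721×10⁻⁸ = 37.75 kN.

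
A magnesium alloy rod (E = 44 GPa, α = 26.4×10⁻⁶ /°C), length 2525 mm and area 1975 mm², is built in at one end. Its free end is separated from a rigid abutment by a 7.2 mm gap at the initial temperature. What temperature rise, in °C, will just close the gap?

ΔT ≈ 108 °C

Contact occurs when the free expansion equals the gap: αΔT L = 7.2 mm.
ΔT = 7.2 / (26.4×10⁻⁶ × 2525) = 108 °C.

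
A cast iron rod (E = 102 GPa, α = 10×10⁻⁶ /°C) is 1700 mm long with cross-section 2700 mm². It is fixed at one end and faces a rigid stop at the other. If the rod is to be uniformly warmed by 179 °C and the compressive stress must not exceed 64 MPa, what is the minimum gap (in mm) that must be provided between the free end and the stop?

g ≈ 1.98 mm

Free expansion if unrestrained: δ_free = αΔT L = 10×10⁻⁶ × 179 × 1700 = 3.043 mm.
At the allowable stress the elastic shortening the wall may impose is σL/E = 64 × 1700 / (102×10³) = 1.067 mm.
So the gap has to take up the difference, g_min = δ_free − σL/E = 3.043 − 1.067 = 1.976 mm.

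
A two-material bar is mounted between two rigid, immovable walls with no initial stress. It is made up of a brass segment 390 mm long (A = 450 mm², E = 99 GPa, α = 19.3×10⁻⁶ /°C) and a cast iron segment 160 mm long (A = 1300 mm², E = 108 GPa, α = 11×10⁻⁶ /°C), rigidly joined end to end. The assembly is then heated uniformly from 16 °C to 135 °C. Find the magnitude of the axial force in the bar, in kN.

If the supports were absent, the total length change would be Σ αᵢΔT Lᵢ = 19.3×10⁻⁶×119×390 + 11×10⁻⁶×119×160 = 1.105 mm.
The rigid supports impose zero overall length change; the single axial force P common to all segments must satisfy P Σ Lᵢ/(AᵢEᵢ) = δ_free.
The series flexibility is Σ Lᵢ/(AᵢEᵢ) = 390/(450×99×10³) + 160/(1300×108×10³) = 9.894×10⁻⁶ mm/N.
Hence P = δ_free / Σ(L/AE) = 1.105/9.894×10⁻⁶ = 111.7 kN (compressive).

P ≈ 112 kN (compressive)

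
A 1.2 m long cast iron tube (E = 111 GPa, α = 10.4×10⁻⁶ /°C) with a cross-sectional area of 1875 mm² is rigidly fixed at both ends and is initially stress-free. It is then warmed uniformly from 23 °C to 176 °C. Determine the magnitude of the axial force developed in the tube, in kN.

The ends cannot move, so σ = EαΔT = 111×10³ × 10.4×10⁻⁶ × 153 = 176.6 MPa.
P = AEαΔT = 1875 × 111×10³ × 10.4×10⁻⁶ × 153 = 331.2 kN (compressive).

P ≈ 331 kN (compressive)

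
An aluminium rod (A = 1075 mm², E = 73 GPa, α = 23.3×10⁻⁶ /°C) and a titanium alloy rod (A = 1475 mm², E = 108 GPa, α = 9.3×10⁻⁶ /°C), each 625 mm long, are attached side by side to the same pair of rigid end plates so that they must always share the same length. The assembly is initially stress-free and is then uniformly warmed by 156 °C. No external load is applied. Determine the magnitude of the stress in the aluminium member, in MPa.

Equilibrium of a rigid end plate with no external load gives equal and opposite internal forces ±P in the two members. Since α_{aluminium} > α_{titanium alloy}, heating drives the aluminium into compression and the titanium alloy into tension.
Equating the net (thermal + elastic) strains gives |α₁ − α₂|·ΔT = P·[1/(A₁E₁) + 1/(A₂E₂)].
|α₁ − α₂|·ΔT = 14×10⁻⁶ × 156 = 0.002184.
1/(A₁E₁) + 1/(A₂E₂) = 1/(1075×73×10³) + 1/(1475×108×10³) = 1.902×10⁻⁸ N⁻¹.
So P = 0.002184 / 1.902×10⁻⁸ = 114.8 kN.
σ_{aluminium} = P/A₁ = 114800/1075 = 106.8 MPa, compressive.

σ ≈ 107 MPa (compressive)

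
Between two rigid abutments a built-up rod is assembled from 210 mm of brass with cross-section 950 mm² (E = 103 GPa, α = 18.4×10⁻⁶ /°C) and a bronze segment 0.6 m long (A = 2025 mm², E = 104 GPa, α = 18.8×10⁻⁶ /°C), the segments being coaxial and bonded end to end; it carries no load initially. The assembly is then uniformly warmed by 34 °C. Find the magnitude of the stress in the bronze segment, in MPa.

With the walls removed the bar would change length by δ_free = Σ αᵢΔT Lᵢ = 18.4×10⁻⁶×34×210 + 18.8×10⁻⁶×34×600 = 0.5149 mm.
The walls prevent any net length change, so an axial force P (same in every segment) develops. Compatibility: P · Σ Lᵢ/(AᵢEᵢ) = δ_free.
Σ Lᵢ/(AᵢEᵢ) = 210/(950×103×10³) + 600/(2025×104×10³) = 4.995×10⁻⁶ mm/N.
P = 0.5149 / 4.995×10⁻⁶ = 103100 N = 103.1 kN, compressive.
σ_{bronze} = P / A = 103100 / 2025 = 50.9 MPa.

σ ≈ 50.9 MPa (compressive)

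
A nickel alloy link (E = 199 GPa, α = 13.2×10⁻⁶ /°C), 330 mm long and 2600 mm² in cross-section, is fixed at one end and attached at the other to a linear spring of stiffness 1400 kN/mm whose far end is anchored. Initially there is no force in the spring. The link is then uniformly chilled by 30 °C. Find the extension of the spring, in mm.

δ ≈ 0.069 mm

If the spring were absent the link would shorten by αΔT L = 13.2×10⁻⁶ × 30 × 330 = 0.1307 mm.
Let P be the tensile force in the spring. The link extends elastically by PL/(AE) and the spring stretches by P/k; together these equal δ_free.
So P = δ_free / [L/(AE) + 1/k] = 0.1307 / [ 330/(2600×199×10³) + 1/(1400×10³) ].
P = 0.1307 / 1.352×10⁻⁶ = 96650 N.
Spring extension = P/k = 96650/(1400×10³) = 0.06904 mm.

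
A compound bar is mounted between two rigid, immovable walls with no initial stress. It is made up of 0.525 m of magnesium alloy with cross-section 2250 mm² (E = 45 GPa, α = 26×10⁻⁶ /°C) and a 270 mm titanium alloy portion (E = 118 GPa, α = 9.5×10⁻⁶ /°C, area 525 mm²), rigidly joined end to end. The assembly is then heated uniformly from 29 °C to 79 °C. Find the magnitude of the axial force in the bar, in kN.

With the walls removed the bar would change length by δ_free = Σ αᵢΔT Lᵢ = 26×10⁻⁶×50×525 + 9.5×10⁻⁶×50×270 = 0.8107 mm.
The rigid supports impose zero overall length change; the single axial force P common to all segments must satisfy P Σ Lᵢ/(AᵢEᵢ) = δ_free.
Σ Lᵢ/(AᵢEᵢ) = 525/(2250×45×10³) + 270/(525×118×10³) = 9.544×10⁻⁶ mm/N.
P = 0.8107 / 9.544×10⁻⁶ = 84950 N = 84.95 kN, compressive.

P ≈ 85 kN (compressive)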